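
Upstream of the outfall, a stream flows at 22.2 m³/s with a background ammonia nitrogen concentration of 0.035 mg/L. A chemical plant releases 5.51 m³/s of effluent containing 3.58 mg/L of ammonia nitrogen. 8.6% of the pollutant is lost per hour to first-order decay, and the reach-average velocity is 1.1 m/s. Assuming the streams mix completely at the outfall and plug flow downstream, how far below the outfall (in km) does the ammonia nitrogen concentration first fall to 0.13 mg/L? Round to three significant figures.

After mixing, C = (22.20·0.03500 + 5.510·3.580) / 27.71 = 20.50/27.71 = 0.7399 mg/L.
8.6%/h lost → k = −ln(1 − 0.086) = 0.08992 h⁻¹.
Set 0.7399·exp(−k·t) = 0.13 → t = ln(0.7399/0.13)/k = 69620 s = 19.34 h.
Distance = v·t = 1.1·69620 = 76580 m = 76.58 km.

76.6 km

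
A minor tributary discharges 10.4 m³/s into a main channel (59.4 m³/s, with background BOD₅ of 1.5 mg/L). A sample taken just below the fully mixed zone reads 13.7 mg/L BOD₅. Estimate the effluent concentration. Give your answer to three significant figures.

83.4 mg/L

Mass balance: 59.40·1.500 + 10.40·Cₑ = 69.80·13.70
→ Cₑ = (69.80·13.70 − 59.40·1.500) / 10.40 = 83.38 mg/L.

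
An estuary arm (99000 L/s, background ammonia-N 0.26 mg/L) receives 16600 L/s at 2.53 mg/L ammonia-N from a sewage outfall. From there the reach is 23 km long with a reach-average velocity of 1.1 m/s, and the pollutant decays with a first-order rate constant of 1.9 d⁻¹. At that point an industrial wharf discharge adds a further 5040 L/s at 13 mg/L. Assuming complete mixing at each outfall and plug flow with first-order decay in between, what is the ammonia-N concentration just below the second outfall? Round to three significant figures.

0.898 mg/L

Mixed concentration C = ΣQC/ΣQ = (99000·0.2600 + 16600·2.530) / 115600 = 67740/115600 = 0.5860 mg/L; combined flow 115600 L/s.
Travel time t = 23·1000 / 1.1 = 20910 s = 5.808 h.
Applying C = C₀e^(−kt): 0.5860 × 0.6314 = 0.3700 mg/L.
Second outfall: C = (115600·0.3700 + 5040·13.00)/120600 = 0.8976 mg/L.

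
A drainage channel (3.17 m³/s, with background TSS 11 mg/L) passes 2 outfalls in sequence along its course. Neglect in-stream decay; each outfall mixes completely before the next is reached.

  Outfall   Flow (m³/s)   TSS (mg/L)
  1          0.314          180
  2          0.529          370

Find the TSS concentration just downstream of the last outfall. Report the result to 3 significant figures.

After outfall 1: Q = 3.170 + 0.3140 = 3.484 m³/s; C = (3.170·11.00 + 0.3140·180.0)/3.484 = 26.23 mg/L.
After outfall 2: Q = 3.484 + 0.5290 = 4.013 m³/s; C = (3.484·26.23 + 0.5290·370.0)/4.013 = 71.55 mg/L.

71.5 mg/L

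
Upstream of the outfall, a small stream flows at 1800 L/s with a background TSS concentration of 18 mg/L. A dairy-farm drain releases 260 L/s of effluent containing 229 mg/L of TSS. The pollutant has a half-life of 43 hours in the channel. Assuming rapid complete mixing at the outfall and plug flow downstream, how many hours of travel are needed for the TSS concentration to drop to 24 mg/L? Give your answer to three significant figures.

38.5 h

Mixed concentration C = ΣQC/ΣQ = (1800·18.00 + 260.0·229.0) / 2060 = 91940/2060 = 44.63 mg/L.
Half-life 43 h → k = ln 2 / 43 = 0.01612 h⁻¹ = 0.3869 d⁻¹.
44.63·exp(−k·t) = 24 → t = ln(44.63/24)/k = 138500 s = 38.49 h.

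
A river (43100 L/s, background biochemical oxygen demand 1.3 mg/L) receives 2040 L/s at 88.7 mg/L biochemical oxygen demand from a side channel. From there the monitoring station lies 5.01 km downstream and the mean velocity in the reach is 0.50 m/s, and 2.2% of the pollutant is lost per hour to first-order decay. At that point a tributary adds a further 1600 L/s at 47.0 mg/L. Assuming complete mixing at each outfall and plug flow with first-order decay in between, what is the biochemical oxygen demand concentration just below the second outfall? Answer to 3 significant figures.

6.37 mg/L

Mass balance: C = (43100·1.300 + 2040·88.70) / 45140 = 237000/45140 = 5.250 mg/L; combined flow 45140 L/s.
Travel time t = 5.01·1000 / 0.50 = 10020 s = 2.783 h.
2.2%/h lost → k = −ln(1 − 0.022) = 0.02225 h⁻¹.
Applying C = C₀e^(−kt): 5.250 × 0.9400 = 4.935 mg/L.
At the second outfall, C = (45140·4.935 + 1600·47.00) / (45140 + 1600) = 6.375 mg/L.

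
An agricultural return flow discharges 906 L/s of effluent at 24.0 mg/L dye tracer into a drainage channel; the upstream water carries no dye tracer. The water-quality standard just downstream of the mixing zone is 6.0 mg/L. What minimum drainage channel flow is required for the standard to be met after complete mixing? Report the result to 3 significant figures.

2720 L/s

Set C_mix = 6.0: (Q·0 + 906.0·24.00) / (Q + 906.0) = 6.0
→ Q = 906.0·(24.00 − 6.0)/(6.0 − 0) = 2718 L/s.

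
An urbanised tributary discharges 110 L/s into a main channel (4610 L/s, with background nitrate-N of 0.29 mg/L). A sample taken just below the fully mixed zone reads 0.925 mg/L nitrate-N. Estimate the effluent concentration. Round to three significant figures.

27.5 mg/L

Mass balance: 4610·0.2900 + 110.0·Cₑ = 4720·0.9250
→ Cₑ = (4720·0.9250 − 4610·0.2900) / 110.0 = 27.54 mg/L.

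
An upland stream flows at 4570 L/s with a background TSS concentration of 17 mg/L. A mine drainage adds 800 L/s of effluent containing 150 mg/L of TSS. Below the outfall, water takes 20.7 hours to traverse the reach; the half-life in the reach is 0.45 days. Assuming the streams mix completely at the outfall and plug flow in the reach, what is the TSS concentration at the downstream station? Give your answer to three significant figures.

9.75 mg/L

Mixed concentration C = ΣQC/ΣQ = (4570·17.00 + 800.0·150.0) / 5370 = 197700/5370 = 36.81 mg/L.
Half-life 0.45 d → k = ln 2 / 0.45 = 1.540 d⁻¹.
Applying C = C₀e^(−kt): 36.81 × 0.2649 = 9.751 mg/L.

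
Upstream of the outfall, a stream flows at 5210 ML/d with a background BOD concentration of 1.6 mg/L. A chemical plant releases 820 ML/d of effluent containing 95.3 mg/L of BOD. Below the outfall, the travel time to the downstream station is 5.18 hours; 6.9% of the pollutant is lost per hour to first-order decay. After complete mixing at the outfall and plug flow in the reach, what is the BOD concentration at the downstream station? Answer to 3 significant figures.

After mixing, C = (5210·1.600 + 820.0·95.30) / 6030 = 86480/6030 = 14.34 mg/L.
6.9%/h lost → k = −ln(1 − 0.069) = 0.07150 h⁻¹.
After decay, C = 14.34 × e^(−kt) = 14.34 × 0.6905 = 9.903 mg/L.

9.90 mg/L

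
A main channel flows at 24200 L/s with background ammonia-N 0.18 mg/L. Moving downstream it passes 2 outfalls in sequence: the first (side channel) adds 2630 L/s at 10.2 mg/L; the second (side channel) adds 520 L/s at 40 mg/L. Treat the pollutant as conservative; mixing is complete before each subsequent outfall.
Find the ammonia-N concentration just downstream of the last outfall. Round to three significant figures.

Outfall 1: combined Q = 26830 L/s; C = (24200·0.1800 + 2630·10.20)/26830 = 1.162 mg/L.
Outfall 2: combined Q = 27350 L/s; C = (26830·1.162 + 520.0·40.00)/27350 = 1.901 mg/L.

1.90 mg/L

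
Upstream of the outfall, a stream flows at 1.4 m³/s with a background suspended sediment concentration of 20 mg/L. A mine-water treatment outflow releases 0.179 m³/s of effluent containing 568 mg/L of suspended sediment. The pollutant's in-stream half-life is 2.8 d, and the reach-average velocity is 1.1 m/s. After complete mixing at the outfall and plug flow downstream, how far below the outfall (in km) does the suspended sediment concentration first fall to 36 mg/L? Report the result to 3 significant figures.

Mass balance: C = (1.400·20.00 + 0.1790·568.0) / 1.579 = 129.7/1.579 = 82.12 mg/L.
Half-life 2.8 d → k = ln 2 / 2.8 = 0.2476 d⁻¹.
Set 82.12·exp(−k·t) = 36 → t = ln(82.12/36)/k = 287800 s = 79.95 h.
Distance = v·t = 1.1·287800 = 316600 m = 316.6 km.

317 km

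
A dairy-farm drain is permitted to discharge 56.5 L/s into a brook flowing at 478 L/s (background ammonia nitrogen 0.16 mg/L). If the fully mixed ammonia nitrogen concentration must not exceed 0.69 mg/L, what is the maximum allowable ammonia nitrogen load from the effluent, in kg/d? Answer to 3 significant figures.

Mass balance at the limit: 478.0·0.1600 + 56.50·Cₑ = 534.5·0.69 → Cₑ = 5.174 mg/L.
56.50 L/s = 0.05650 m³/s. Load = 0.05650 m³/s × 5.174 g/m³ × 86 400 s/d = 25.26 kg/d.

25.3 kg/d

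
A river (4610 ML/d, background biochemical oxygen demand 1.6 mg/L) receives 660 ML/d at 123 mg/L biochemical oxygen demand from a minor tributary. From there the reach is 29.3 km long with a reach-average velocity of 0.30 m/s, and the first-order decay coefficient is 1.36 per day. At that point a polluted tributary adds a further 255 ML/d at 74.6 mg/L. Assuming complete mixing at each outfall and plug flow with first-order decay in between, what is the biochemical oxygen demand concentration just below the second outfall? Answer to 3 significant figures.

6.89 mg/L

Mixed concentration C = ΣQC/ΣQ = (4610·1.600 + 660.0·123.0) / 5270 = 88560/5270 = 16.80 mg/L; combined flow 5270 ML/d.
Travel time t = 29.3·1000 / 0.30 = 97670 s = 27.13 h.
After decay, C = 16.80 × e^(−kt) = 16.80 × 0.2150 = 3.612 mg/L.
Second outfall: C = (5270·3.612 + 255.0·74.60)/5525 = 6.888 mg/L.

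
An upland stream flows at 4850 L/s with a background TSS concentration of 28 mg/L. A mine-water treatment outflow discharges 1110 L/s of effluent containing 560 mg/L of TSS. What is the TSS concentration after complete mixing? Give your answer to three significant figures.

Mixed concentration C = ΣQC/ΣQ = (4850·28.00 + 1110·560.0) / 5960 = 757400/5960 = 127.1 mg/L.

127 mg/L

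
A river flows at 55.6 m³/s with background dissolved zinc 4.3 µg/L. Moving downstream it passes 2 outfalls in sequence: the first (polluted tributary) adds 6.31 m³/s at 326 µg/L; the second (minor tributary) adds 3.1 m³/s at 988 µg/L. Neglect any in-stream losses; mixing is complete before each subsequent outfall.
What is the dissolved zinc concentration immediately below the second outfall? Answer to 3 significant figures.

82.4 µg/L

Outfall 1: combined Q = 61.91 m³/s; C = (55.60·4.300 + 6.310·326.0)/61.91 = 37.09 µg/L.
Outfall 2: combined Q = 65.01 m³/s; C = (61.91·37.09 + 3.100·988.0)/65.01 = 82.43 µg/L.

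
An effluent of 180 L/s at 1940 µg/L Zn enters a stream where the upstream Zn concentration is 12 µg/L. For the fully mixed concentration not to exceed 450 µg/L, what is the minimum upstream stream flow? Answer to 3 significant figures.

612 L/s

Set C_mix = 450: (Q·12.00 + 180.0·1940) / (Q + 180.0) = 450
→ Q = 180.0·(1940 − 450)/(450 − 12.00) = 612.3 L/s.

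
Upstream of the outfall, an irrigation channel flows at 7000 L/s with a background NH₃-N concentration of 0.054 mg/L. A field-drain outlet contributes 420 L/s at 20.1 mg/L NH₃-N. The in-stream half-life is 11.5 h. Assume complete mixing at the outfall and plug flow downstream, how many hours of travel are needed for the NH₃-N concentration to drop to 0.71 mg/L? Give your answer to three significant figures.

Mass balance: C = (7000·0.05400 + 420.0·20.10) / 7420 = 8820/7420 = 1.189 mg/L.
Half-life 11.5 h → k = ln 2 / 11.5 = 0.06027 h⁻¹ = 1.447 d⁻¹.
1.189·exp(−k·t) = 0.71 → t = ln(1.189/0.71)/k = 30780 s = 8.550 h.

8.55 h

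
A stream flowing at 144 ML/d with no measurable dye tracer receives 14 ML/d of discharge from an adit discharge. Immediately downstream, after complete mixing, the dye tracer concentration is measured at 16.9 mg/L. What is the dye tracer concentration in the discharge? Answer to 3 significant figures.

191 mg/L

Mass balance: 144.0·0 + 14.00·Cₑ = 158.0·16.90
→ Cₑ = (158.0·16.90 − 144.0·0) / 14.00 = 190.7 mg/L.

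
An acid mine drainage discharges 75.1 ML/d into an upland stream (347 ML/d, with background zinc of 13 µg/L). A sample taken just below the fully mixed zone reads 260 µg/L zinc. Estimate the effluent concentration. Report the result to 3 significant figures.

1400 µg/L

Mass balance: 347.0·13.00 + 75.10·Cₑ = 422.1·260.0
→ Cₑ = (422.1·260.0 − 347.0·13.00) / 75.10 = 1401 µg/L.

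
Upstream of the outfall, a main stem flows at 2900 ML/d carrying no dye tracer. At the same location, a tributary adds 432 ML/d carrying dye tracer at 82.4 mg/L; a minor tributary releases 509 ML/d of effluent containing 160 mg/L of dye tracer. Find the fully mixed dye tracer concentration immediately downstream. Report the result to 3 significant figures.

30.5 mg/L

Mixed concentration C = ΣQC/ΣQ = (2900·0 + 432.0·82.40 + 509.0·160.0) / 3841 = 117000/3841 = 30.47 mg/L.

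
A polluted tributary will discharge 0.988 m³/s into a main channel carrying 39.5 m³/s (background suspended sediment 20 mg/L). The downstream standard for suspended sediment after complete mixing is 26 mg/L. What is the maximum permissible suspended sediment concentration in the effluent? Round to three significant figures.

266 mg/L

At the limit, (Qr·Cr + Qe·Cₑ)/(Qr + Qe) = 26:
Cₑ = (40.49·26 − 39.50·20.00) / 0.9880 = 265.9 mg/L.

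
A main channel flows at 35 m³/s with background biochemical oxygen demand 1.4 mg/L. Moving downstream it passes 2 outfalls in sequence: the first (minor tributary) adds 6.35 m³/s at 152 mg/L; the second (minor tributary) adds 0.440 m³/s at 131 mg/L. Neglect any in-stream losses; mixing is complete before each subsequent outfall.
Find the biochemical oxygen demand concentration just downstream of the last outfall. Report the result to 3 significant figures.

Outfall 1: combined Q = 41.35 m³/s; C = (35.00·1.400 + 6.350·152.0)/41.35 = 24.53 mg/L.
Outfall 2: combined Q = 41.79 m³/s; C = (41.35·24.53 + 0.4400·131.0)/41.79 = 25.65 mg/L.

25.6 mg/L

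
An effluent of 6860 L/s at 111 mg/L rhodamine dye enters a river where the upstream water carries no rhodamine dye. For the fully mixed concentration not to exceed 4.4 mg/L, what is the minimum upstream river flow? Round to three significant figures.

166000 L/s

Set C_mix = 4.4: (Q·0 + 6860·111.0) / (Q + 6860) = 4.4
→ Q = 6860·(111.0 − 4.4)/(4.4 − 0) = 166200 L/s.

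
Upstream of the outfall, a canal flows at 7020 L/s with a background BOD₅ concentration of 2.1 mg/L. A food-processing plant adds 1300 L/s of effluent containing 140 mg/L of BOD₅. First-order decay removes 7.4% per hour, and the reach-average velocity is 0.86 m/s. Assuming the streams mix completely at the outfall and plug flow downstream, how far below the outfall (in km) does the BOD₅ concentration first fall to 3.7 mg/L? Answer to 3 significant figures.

Mixed concentration C = ΣQC/ΣQ = (7020·2.100 + 1300·140.0) / 8320 = 196700/8320 = 23.65 mg/L.
7.4%/h lost → k = −ln(1 − 0.074) = 0.07688 h⁻¹.
Set 23.65·exp(−k·t) = 3.7 → t = ln(23.65/3.7)/k = 86860 s = 24.13 h.
Distance = v·t = 0.86·86860 = 74700 m = 74.70 km.

74.7 km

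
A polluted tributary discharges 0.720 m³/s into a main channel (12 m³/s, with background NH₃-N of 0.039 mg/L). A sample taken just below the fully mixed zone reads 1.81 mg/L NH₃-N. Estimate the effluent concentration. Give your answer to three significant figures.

Mass balance: 12.00·0.03900 + 0.7200·Cₑ = 12.72·1.810
→ Cₑ = (12.72·1.810 − 12.00·0.03900) / 0.7200 = 31.33 mg/L.

31.3 mg/L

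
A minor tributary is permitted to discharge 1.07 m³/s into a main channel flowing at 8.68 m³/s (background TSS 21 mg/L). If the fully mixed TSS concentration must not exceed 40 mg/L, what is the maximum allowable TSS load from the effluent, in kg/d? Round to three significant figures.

Mass balance at the limit: 8.680·21.00 + 1.070·Cₑ = 9.750·40 → Cₑ = 194.1 mg/L.
Load = 1.070 m³/s × 194.1 g/m³ × 86 400 s/d = 17950 kg/d.

17900 kg/d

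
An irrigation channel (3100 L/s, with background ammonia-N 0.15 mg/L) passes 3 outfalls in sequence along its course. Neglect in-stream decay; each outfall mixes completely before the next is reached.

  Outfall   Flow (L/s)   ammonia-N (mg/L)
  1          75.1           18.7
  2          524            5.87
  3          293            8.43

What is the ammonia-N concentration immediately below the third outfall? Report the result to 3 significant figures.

Below outfall 1: Q → 3175 L/s, C = (3100·0.1500 + 75.10·18.70)/3175 = 0.5888 mg/L.
Below outfall 2: Q → 3699 L/s, C = (3175·0.5888 + 524.0·5.870)/3699 = 1.337 mg/L.
Below outfall 3: Q → 3992 L/s, C = (3699·1.337 + 293.0·8.430)/3992 = 1.857 mg/L.

1.86 mg/L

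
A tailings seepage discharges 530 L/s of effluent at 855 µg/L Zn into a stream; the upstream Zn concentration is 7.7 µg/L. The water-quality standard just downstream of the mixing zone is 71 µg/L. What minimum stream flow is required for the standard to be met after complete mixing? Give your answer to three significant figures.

Set C_mix = 71: (Q·7.700 + 530.0·855.0) / (Q + 530.0) = 71
→ Q = 530.0·(855.0 − 71)/(71 − 7.700) = 6564 L/s.

6560 L/s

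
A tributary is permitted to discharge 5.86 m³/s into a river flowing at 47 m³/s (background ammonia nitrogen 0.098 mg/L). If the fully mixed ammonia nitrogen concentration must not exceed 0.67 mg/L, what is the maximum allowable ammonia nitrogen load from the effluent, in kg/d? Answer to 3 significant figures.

2660 kg/d

Mass balance at the limit: 47.00·0.09800 + 5.860·Cₑ = 52.86·0.67 → Cₑ = 5.258 mg/L.
Load = 5.860 m³/s × 5.258 g/m³ × 86 400 s/d = 2662 kg/d.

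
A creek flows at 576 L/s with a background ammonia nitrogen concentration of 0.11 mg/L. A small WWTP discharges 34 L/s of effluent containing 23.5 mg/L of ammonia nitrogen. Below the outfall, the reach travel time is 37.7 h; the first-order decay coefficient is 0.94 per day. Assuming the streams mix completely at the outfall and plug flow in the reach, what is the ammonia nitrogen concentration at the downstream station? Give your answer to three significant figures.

0.323 mg/L

Mass balance: C = (576.0·0.1100 + 34.00·23.50) / 610.0 = 862.4/610.0 = 1.414 mg/L.
After decay, C = 1.414 × e^(−kt) = 1.414 × 0.2284 = 0.3229 mg/L.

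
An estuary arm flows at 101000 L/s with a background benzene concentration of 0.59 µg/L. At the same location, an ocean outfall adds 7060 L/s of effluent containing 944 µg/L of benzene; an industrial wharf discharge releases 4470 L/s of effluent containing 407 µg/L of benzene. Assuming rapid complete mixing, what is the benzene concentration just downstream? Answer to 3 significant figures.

Flow-weighted average: C = (101000·0.5900 + 7060·944.0 + 4470·407.0) / 112500 = 8544000/112500 = 75.92 µg/L.

75.9 µg/L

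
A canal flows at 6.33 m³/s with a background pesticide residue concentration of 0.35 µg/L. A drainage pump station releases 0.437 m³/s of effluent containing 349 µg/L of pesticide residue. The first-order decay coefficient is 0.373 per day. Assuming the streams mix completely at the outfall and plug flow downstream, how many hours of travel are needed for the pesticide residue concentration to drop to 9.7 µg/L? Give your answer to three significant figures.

Flow-weighted average: C = (6.330·0.3500 + 0.4370·349.0) / 6.767 = 154.7/6.767 = 22.87 µg/L.
22.87·exp(−k·t) = 9.7 → t = ln(22.87/9.7)/k = 198600 s = 55.17 h.

55.2 h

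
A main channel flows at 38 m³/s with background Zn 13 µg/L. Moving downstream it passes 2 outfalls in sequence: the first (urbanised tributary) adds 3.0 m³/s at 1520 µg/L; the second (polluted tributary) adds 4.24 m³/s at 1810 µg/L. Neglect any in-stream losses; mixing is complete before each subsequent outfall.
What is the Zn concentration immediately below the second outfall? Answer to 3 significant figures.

281 µg/L

Below outfall 1: Q → 41.00 m³/s, C = (38.00·13.00 + 3.000·1520)/41.00 = 123.3 µg/L.
Below outfall 2: Q → 45.24 m³/s, C = (41.00·123.3 + 4.240·1810)/45.24 = 281.4 µg/L.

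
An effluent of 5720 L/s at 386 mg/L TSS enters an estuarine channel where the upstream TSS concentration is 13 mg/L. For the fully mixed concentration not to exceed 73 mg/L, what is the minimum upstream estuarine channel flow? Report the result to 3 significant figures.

29800 L/s

Set C_mix = 73: (Q·13.00 + 5720·386.0) / (Q + 5720) = 73
→ Q = 5720·(386.0 − 73)/(73 − 13.00) = 29840 L/s.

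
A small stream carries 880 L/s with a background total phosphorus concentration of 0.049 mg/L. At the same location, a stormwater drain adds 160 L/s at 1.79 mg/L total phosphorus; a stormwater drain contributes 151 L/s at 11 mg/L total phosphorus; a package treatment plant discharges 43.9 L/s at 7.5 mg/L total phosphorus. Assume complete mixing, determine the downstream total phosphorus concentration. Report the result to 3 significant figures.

Flow-weighted average: C = (880.0·0.04900 + 160.0·1.790 + 151.0·11.00 + 43.90·7.500) / 1235 = 2320/1235 = 1.879 mg/L.

1.88 mg/L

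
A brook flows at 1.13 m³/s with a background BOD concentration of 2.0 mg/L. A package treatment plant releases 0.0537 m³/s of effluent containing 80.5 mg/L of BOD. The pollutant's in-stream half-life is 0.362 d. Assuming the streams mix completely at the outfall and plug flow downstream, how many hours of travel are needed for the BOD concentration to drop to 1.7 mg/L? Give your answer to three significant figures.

Flow-weighted average: C = (1.130·2.000 + 0.05370·80.50) / 1.184 = 6.583/1.184 = 5.561 mg/L.
Half-life 0.362 d → k = ln 2 / 0.362 = 1.915 d⁻¹.
5.561·exp(−k·t) = 1.7 → t = ln(5.561/1.7)/k = 53480 s = 14.86 h.

14.9 h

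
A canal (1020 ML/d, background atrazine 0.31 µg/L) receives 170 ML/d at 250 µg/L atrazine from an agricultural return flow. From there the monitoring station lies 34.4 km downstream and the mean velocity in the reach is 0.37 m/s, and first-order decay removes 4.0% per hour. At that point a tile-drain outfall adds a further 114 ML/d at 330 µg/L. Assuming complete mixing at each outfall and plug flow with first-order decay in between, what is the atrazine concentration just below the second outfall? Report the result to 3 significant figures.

40.3 µg/L

Mass balance: C = (1020·0.3100 + 170.0·250.0) / 1190 = 42820/1190 = 35.98 µg/L; combined flow 1190 ML/d.
Travel time t = 34.4·1000 / 0.37 = 92970 s = 25.83 h.
4.0%/h lost → k = −ln(1 − 0.04) = 0.04082 h⁻¹.
Applying C = C₀e^(−kt): 35.98 × 0.3484 = 12.54 µg/L.
Second outfall: C = (1190·12.54 + 114.0·330.0)/1304 = 40.29 µg/L.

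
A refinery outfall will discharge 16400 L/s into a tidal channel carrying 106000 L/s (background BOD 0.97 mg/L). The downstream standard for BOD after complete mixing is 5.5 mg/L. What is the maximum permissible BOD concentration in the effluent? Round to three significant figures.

At the limit, (Qr·Cr + Qe·Cₑ)/(Qr + Qe) = 5.5:
Cₑ = (122400·5.5 − 106000·0.9700) / 16400 = 34.78 mg/L.

34.8 mg/L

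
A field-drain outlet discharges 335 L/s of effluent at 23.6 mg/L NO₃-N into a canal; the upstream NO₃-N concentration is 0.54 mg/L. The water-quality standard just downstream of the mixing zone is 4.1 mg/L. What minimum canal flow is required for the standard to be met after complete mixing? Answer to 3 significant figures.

1830 L/s

Set C_mix = 4.1: (Q·0.5400 + 335.0·23.60) / (Q + 335.0) = 4.1
→ Q = 335.0·(23.60 − 4.1)/(4.1 − 0.5400) = 1835 L/s.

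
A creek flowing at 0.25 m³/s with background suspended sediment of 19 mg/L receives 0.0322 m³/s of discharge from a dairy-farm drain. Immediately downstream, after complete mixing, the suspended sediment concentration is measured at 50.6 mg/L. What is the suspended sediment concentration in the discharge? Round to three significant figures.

Mass balance: 0.2500·19.00 + 0.03220·Cₑ = 0.2822·50.60
→ Cₑ = (0.2822·50.60 − 0.2500·19.00) / 0.03220 = 295.9 mg/L.

296 mg/L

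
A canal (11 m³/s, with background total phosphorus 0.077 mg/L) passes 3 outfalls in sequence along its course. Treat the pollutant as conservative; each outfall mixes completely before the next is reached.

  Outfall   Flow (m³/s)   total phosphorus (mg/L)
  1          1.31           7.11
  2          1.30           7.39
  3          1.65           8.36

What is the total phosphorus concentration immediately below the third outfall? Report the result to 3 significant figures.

Below outfall 1: Q → 12.31 m³/s, C = (11.00·0.07700 + 1.310·7.110)/12.31 = 0.8254 mg/L.
Below outfall 2: Q → 13.61 m³/s, C = (12.31·0.8254 + 1.300·7.390)/13.61 = 1.452 mg/L.
Below outfall 3: Q → 15.26 m³/s, C = (13.61·1.452 + 1.650·8.360)/15.26 = 2.199 mg/L.

2.20 mg/L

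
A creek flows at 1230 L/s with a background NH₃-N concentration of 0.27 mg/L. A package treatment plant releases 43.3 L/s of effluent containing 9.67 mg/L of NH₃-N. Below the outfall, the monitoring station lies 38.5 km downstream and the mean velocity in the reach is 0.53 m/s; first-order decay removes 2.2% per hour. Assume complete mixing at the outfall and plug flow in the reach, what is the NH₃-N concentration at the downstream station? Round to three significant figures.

Mixed concentration C = ΣQC/ΣQ = (1230·0.2700 + 43.30·9.670) / 1273 = 750.8/1273 = 0.5897 mg/L.
Travel time t = 38.5·1000 / 0.53 = 72640 s = 20.18 h.
2.2%/h lost → k = −ln(1 − 0.022) = 0.02225 h⁻¹.
First-order decay: C = 0.5897·exp(−k·t) = 0.5897·0.6383 = 0.3764 mg/L.

0.376 mg/L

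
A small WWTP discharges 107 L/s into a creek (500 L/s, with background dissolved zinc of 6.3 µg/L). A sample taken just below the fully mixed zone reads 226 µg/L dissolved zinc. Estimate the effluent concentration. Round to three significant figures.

1250 µg/L

Mass balance: 500.0·6.300 + 107.0·Cₑ = 607.0·226.0
→ Cₑ = (607.0·226.0 − 500.0·6.300) / 107.0 = 1253 µg/L.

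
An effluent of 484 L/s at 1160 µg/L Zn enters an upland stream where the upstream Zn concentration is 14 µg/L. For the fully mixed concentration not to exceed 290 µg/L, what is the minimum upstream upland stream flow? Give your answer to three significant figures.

Set C_mix = 290: (Q·14.00 + 484.0·1160) / (Q + 484.0) = 290
→ Q = 484.0·(1160 − 290)/(290 − 14.00) = 1526 L/s.

1530 L/s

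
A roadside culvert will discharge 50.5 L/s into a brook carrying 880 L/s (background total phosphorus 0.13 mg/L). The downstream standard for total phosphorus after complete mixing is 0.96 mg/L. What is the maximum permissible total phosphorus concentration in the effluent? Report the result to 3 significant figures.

At the limit, (Qr·Cr + Qe·Cₑ)/(Qr + Qe) = 0.96:
Cₑ = (930.5·0.96 − 880.0·0.1300) / 50.50 = 15.42 mg/L.

15.4 mg/L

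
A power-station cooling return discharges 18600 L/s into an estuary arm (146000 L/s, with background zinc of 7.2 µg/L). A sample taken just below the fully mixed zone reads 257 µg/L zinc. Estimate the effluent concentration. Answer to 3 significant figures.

Mass balance: 146000·7.200 + 18600·Cₑ = 164600·257.0
→ Cₑ = (164600·257.0 − 146000·7.200) / 18600 = 2218 µg/L.

2220 µg/L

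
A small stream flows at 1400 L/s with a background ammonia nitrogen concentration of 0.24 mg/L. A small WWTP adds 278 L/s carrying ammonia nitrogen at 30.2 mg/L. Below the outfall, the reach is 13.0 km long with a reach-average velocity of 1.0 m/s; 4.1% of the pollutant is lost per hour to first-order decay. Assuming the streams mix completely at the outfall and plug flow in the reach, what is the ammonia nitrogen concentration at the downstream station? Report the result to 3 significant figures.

Mixed concentration C = ΣQC/ΣQ = (1400·0.2400 + 278.0·30.20) / 1678 = 8732/1678 = 5.204 mg/L.
Travel time t = 13.0·1000 / 1.0 = 13000 s = 3.611 h.
4.1%/h lost → k = −ln(1 − 0.041) = 0.04186 h⁻¹.
First-order decay: C = 5.204·exp(−k·t) = 5.204·0.8597 = 4.473 mg/L.

4.47 mg/L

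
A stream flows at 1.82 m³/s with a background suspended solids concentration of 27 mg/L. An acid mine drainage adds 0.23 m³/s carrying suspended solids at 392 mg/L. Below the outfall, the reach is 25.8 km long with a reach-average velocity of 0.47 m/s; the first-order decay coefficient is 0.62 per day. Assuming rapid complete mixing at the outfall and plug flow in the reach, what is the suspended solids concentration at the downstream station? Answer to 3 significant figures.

Flow-weighted average: C = (1.820·27.00 + 0.2300·392.0) / 2.050 = 139.3/2.050 = 67.95 mg/L.
Travel time t = 25.8·1000 / 0.47 = 54890 s = 15.25 h.
First-order decay: C = 67.95·exp(−k·t) = 67.95·0.6744 = 45.83 mg/L.

45.8 mg/L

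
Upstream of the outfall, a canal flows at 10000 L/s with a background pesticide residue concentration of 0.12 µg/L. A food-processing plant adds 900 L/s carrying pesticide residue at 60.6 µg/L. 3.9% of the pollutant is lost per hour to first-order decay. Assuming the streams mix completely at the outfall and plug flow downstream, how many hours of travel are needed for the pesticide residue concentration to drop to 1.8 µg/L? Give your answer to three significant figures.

26.2 h

Mixed concentration C = ΣQC/ΣQ = (10000·0.1200 + 900.0·60.60) / 10900 = 55740/10900 = 5.114 µg/L.
3.9%/h lost → k = −ln(1 − 0.039) = 0.03978 h⁻¹.
5.114·exp(−k·t) = 1.8 → t = ln(5.114/1.8)/k = 94490 s = 26.25 h.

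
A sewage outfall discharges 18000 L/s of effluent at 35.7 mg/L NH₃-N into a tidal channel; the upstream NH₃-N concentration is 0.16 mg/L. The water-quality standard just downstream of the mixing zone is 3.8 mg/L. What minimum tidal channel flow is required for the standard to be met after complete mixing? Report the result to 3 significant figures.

158000 L/s

Set C_mix = 3.8: (Q·0.1600 + 18000·35.70) / (Q + 18000) = 3.8
→ Q = 18000·(35.70 − 3.8)/(3.8 − 0.1600) = 157700 L/s.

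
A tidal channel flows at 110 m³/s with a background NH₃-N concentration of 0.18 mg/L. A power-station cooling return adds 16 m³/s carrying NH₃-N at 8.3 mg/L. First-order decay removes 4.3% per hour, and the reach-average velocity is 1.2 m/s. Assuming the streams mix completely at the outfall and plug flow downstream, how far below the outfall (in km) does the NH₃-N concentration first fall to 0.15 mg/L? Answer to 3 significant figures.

After mixing, C = (110.0·0.1800 + 16.00·8.300) / 126.0 = 152.6/126.0 = 1.211 mg/L.
4.3%/h lost → k = −ln(1 − 0.043) = 0.04395 h⁻¹.
Set 1.211·exp(−k·t) = 0.15 → t = ln(1.211/0.15)/k = 171100 s = 47.52 h.
Distance = v·t = 1.2·171100 = 205300 m = 205.3 km.

205 km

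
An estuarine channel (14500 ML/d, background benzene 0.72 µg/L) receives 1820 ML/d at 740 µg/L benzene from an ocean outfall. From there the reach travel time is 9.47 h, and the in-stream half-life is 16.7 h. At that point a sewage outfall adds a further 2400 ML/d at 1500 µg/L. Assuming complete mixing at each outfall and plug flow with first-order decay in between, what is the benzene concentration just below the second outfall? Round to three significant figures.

After mixing, C = (14500·0.7200 + 1820·740.0) / 16320 = 1357000/16320 = 83.16 µg/L; combined flow 16320 ML/d.
Half-life 16.7 h → k = ln 2 / 16.7 = 0.04151 h⁻¹ = 0.9961 d⁻¹.
Applying C = C₀e^(−kt): 83.16 × 0.6750 = 56.13 µg/L.
At the second outfall, C = (16320·56.13 + 2400·1500) / (16320 + 2400) = 241.2 µg/L.

241 µg/L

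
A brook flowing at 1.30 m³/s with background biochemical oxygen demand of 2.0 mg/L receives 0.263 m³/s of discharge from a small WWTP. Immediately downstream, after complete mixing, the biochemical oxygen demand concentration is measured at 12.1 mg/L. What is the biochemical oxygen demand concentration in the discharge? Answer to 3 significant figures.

62.0 mg/L

Mass balance: 1.300·2.000 + 0.2630·Cₑ = 1.563·12.10
→ Cₑ = (1.563·12.10 − 1.300·2.000) / 0.2630 = 62.02 mg/L.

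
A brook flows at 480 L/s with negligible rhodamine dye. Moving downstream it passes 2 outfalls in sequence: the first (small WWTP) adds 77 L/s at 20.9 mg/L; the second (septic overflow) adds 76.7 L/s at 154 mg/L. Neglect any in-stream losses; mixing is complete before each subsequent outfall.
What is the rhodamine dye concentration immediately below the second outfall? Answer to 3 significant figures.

21.2 mg/L

Outfall 1: combined Q = 557.0 L/s; C = (480.0·0 + 77.00·20.90)/557.0 = 2.889 mg/L.
Outfall 2: combined Q = 633.7 L/s; C = (557.0·2.889 + 76.70·154.0)/633.7 = 21.18 mg/L.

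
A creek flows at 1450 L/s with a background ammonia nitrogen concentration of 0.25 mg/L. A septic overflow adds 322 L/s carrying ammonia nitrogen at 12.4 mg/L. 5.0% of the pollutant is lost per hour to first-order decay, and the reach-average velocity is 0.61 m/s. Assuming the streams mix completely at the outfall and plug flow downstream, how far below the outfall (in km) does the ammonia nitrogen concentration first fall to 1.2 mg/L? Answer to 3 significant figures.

30.7 km

Conservation of mass: C = (1450·0.2500 + 322.0·12.40) / 1772 = 4355/1772 = 2.458 mg/L.
5.0%/h lost → k = −ln(1 − 0.05) = 0.05129 h⁻¹.
Set 2.458·exp(−k·t) = 1.2 → t = ln(2.458/1.2)/k = 50320 s = 13.98 h.
Distance = v·t = 0.61·50320 = 30700 m = 30.70 km.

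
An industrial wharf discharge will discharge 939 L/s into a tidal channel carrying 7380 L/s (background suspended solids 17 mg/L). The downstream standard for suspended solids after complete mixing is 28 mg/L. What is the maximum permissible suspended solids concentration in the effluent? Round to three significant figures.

114 mg/L

At the limit, (Qr·Cr + Qe·Cₑ)/(Qr + Qe) = 28:
Cₑ = (8319·28 − 7380·17.00) / 939.0 = 114.5 mg/L.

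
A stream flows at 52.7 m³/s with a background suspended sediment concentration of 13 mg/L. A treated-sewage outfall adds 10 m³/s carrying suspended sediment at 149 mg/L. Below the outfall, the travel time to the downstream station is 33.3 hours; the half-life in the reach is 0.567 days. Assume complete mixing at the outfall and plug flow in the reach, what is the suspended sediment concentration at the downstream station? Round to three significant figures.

6.36 mg/L

After mixing, C = (52.70·13.00 + 10.00·149.0) / 62.70 = 2175/62.70 = 34.69 mg/L.
Half-life 0.567 d → k = ln 2 / 0.567 = 1.222 d⁻¹.
First-order decay: C = 34.69·exp(−k·t) = 34.69·0.1834 = 6.362 mg/L.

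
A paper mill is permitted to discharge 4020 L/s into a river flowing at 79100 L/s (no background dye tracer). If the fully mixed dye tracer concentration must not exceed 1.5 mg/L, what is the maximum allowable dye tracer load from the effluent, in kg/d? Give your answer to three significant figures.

10800 kg/d

Mass balance at the limit: 79100·0 + 4020·Cₑ = 83120·1.5 → Cₑ = 31.01 mg/L.
4020 L/s = 4.020 m³/s. Load = 4.020 m³/s × 31.01 g/m³ × 86 400 s/d = 10770 kg/d.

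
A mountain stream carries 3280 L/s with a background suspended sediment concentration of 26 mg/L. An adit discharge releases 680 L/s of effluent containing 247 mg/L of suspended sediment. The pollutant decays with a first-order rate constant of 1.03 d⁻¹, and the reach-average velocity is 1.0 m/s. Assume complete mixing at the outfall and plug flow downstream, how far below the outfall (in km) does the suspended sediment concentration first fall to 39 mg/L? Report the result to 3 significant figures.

Flow-weighted average: C = (3280·26.00 + 680.0·247.0) / 3960 = 253200/3960 = 63.95 mg/L.
Set 63.95·exp(−k·t) = 39 → t = ln(63.95/39)/k = 41480 s = 11.52 h.
Distance = v·t = 1.0·41480 = 41480 m = 41.48 km.

41.5 km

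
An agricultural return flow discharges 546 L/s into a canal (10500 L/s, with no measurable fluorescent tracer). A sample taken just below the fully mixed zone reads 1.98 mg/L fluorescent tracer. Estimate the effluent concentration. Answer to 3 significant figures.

Mass balance: 10500·0 + 546.0·Cₑ = 11050·1.980
→ Cₑ = (11050·1.980 − 10500·0) / 546.0 = 40.06 mg/L.

40.1 mg/L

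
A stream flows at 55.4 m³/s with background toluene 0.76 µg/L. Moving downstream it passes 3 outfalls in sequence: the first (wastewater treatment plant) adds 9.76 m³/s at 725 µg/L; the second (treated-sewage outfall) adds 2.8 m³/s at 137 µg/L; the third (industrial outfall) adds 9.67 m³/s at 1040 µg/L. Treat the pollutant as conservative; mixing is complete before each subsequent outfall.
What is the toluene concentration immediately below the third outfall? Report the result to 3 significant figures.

226 µg/L

After outfall 1: Q = 55.40 + 9.760 = 65.16 m³/s; C = (55.40·0.7600 + 9.760·725.0)/65.16 = 109.2 µg/L.
After outfall 2: Q = 65.16 + 2.800 = 67.96 m³/s; C = (65.16·109.2 + 2.800·137.0)/67.96 = 110.4 µg/L.
After outfall 3: Q = 67.96 + 9.670 = 77.63 m³/s; C = (67.96·110.4 + 9.670·1040)/77.63 = 226.2 µg/L.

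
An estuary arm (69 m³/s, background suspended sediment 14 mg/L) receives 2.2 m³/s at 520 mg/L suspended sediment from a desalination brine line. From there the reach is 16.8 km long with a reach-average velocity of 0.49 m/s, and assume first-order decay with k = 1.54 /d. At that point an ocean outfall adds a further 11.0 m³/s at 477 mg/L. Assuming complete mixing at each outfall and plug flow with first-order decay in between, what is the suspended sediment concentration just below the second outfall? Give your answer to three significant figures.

77.8 mg/L

After mixing, C = (69.00·14.00 + 2.200·520.0) / 71.20 = 2110/71.20 = 29.63 mg/L; combined flow 71.20 m³/s.
Travel time t = 16.8·1000 / 0.49 = 34290 s = 9.524 h.
Decay over the reach: 29.63·exp(−kt) = 29.63·0.5427 = 16.08 mg/L.
At the second outfall, C = (71.20·16.08 + 11.00·477.0) / (71.20 + 11.00) = 77.76 mg/L.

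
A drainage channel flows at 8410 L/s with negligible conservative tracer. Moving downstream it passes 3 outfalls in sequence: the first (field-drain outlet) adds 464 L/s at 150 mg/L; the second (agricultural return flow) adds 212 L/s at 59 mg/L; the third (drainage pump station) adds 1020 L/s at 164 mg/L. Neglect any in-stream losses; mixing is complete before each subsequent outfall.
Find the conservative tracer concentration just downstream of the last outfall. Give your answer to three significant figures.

24.7 mg/L

After outfall 1: Q = 8410 + 464.0 = 8874 L/s; C = (8410·0 + 464.0·150.0)/8874 = 7.843 mg/L.
After outfall 2: Q = 8874 + 212.0 = 9086 L/s; C = (8874·7.843 + 212.0·59.00)/9086 = 9.037 mg/L.
After outfall 3: Q = 9086 + 1020 = 10110 L/s; C = (9086·9.037 + 1020·164.0)/10110 = 24.68 mg/L.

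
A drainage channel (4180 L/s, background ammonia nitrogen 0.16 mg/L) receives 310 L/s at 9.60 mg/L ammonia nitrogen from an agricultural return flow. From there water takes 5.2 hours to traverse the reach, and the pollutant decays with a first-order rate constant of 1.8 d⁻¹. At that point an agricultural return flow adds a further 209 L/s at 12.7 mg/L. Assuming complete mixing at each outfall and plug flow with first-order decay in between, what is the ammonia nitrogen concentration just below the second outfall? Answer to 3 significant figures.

1.09 mg/L

Conservation of mass: C = (4180·0.1600 + 310.0·9.600) / 4490 = 3645/4490 = 0.8118 mg/L; combined flow 4490 L/s.
Applying C = C₀e^(−kt): 0.8118 × 0.6771 = 0.5496 mg/L.
Second outfall: C = (4490·0.5496 + 209.0·12.70)/4699 = 1.090 mg/L.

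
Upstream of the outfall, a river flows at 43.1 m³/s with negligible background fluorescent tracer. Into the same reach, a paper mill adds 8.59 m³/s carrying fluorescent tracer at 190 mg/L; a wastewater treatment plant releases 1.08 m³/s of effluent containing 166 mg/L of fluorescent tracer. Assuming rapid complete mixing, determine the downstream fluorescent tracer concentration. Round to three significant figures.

After mixing, C = (43.10·0 + 8.590·190.0 + 1.080·166.0) / 52.77 = 1811/52.77 = 34.33 mg/L.

34.3 mg/L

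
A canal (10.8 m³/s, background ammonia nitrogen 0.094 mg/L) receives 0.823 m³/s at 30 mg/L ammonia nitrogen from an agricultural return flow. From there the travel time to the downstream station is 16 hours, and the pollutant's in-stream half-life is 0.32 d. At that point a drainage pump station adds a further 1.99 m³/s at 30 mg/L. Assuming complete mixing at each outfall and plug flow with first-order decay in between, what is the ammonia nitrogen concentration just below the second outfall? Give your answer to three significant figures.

Conservation of mass: C = (10.80·0.09400 + 0.8230·30.00) / 11.62 = 25.71/11.62 = 2.212 mg/L; combined flow 11.62 m³/s.
Half-life 0.32 d → k = ln 2 / 0.32 = 2.166 d⁻¹.
After decay, C = 2.212 × e^(−kt) = 2.212 × 0.2360 = 0.5219 mg/L.
Second outfall: C = (11.62·0.5219 + 1.990·30.00)/13.61 = 4.831 mg/L.

4.83 mg/L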